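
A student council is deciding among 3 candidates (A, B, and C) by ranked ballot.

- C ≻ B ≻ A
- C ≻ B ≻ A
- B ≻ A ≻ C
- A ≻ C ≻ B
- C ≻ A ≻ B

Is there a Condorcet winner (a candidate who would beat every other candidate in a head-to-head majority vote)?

Head-to-head results (5 voters total):
A vs B: B wins 3–2.
A vs C: C wins 3–2.
B vs C: C wins 4–1.
C beats each rival — A (3–2), B (4–1) — so C is the Condorcet winner.

Yes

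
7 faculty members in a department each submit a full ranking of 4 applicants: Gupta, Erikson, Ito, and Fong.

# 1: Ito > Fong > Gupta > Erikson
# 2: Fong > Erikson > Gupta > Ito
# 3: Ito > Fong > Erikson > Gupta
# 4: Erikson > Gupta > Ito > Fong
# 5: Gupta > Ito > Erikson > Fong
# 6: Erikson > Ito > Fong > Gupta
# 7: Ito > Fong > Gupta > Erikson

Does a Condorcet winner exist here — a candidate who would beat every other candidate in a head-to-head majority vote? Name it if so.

Ito

Head-to-head results (7 voters total):
Gupta vs Erikson: Erikson wins 4–3.
Gupta vs Ito: Ito wins 4–3.
Gupta vs Fong: Fong wins 5–2.
Erikson vs Ito: Ito wins 4–3.
Erikson vs Fong: Fong wins 4–3.
Ito vs Fong: Ito wins 6–1.
Ito beats each rival — Gupta (4–3), Erikson (4–3), Fong (6–1) — so Ito is the Condorcet winner.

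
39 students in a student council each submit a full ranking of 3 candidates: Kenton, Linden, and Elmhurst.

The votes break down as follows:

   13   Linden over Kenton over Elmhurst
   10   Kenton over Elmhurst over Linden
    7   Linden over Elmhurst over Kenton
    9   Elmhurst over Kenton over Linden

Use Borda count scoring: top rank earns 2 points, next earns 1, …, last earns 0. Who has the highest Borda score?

Kenton

Borda scores:
  Kenton: 13·1 + 10·2 + 7·0 + 9·1 = 42
  Linden: 13·2 + 10·0 + 7·2 + 9·0 = 40
  Elmhurst: 13·0 + 10·1 + 7·1 + 9·2 = 35
Kenton has the highest total.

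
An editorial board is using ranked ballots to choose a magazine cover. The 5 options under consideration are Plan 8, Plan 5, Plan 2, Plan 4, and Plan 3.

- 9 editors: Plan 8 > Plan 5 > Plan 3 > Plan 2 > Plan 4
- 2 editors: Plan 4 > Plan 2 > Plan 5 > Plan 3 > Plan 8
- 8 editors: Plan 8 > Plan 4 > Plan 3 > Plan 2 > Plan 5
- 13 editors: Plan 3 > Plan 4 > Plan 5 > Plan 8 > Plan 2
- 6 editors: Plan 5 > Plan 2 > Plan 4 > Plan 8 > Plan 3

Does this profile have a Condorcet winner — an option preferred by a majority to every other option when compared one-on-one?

Head-to-head results (38 voters total):
Plan 8 vs Plan 5: Plan 5 wins 21–17.
Plan 8 vs Plan 2: Plan 8 wins 30–8.
Plan 8 vs Plan 4: Plan 4 wins 21–17.
Plan 8 vs Plan 3: Plan 8 wins 23–15.
Plan 5 vs Plan 2: Plan 5 wins 28–10.
Plan 5 vs Plan 4: Plan 4 wins 23–15.
Plan 5 vs Plan 3: Plan 3 wins 21–17.
Plan 2 vs Plan 4: Plan 4 wins 23–15.
Plan 2 vs Plan 3: Plan 3 wins 30–8.
Plan 4 vs Plan 3: Plan 3 wins 22–16.
No candidate beats all others: Plan 8 beats Plan 3 beats Plan 5 beats Plan 8, a majority cycle.

No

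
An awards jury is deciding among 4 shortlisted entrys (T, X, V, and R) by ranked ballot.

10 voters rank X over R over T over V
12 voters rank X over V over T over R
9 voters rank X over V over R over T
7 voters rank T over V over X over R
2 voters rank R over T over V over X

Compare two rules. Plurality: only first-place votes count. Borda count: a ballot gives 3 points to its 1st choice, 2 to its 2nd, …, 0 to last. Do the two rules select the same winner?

Plurality first-place counts: T 7, X 31, V 0, R 2 → X.
Borda totals: T 47, X 100, V 58, R 35 → X.
The two rules agree on X.

Yes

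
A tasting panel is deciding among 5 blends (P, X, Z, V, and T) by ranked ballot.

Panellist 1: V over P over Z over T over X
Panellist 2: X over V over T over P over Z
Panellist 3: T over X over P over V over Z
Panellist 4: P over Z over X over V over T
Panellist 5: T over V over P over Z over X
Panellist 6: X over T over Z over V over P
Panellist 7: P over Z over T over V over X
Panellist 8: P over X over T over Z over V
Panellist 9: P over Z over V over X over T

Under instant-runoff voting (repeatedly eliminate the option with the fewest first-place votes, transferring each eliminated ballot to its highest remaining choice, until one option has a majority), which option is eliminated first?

Z

Round 1: P 4, X 2, T 2, V 1, Z 0. Z has the fewest and is eliminated.
Round 2: P 4, X 2, T 2, V 1. V has the fewest and is eliminated.
Round 3: P 5, X 2, T 2. P has a majority.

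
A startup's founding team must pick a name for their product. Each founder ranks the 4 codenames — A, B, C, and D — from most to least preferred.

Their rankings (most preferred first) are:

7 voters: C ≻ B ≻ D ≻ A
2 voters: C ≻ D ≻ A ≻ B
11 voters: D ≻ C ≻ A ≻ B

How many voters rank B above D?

7

Ballots ranking B above D: 7.
Ballots ranking D above B: 2+11 = 13.
So 7 of 20 voters prefer B to D.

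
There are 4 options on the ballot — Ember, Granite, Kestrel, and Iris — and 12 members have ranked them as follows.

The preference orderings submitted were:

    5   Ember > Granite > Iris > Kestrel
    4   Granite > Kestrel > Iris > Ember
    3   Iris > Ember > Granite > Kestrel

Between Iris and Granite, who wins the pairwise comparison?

Granite

Ballots ranking Iris above Granite: 3.
Ballots ranking Granite above Iris: 5+4 = 9.
Granite wins the head-to-head, 9–3.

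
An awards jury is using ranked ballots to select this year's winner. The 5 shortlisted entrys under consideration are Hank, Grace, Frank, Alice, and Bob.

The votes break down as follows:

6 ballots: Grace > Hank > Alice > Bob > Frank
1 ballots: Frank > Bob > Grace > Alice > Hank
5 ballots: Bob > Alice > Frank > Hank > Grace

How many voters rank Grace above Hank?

Ballots ranking Grace above Hank: 6+1 = 7.
Ballots ranking Hank above Grace: 5.
So 7 of 12 voters prefer Grace to Hank.

7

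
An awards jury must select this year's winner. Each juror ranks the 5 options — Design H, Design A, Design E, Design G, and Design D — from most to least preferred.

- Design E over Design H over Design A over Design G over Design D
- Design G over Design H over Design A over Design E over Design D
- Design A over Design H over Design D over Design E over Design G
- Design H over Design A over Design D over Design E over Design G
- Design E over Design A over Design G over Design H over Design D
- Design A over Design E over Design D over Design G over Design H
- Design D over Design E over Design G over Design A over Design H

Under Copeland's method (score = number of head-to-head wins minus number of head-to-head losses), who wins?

Pairwise results:
  Design H vs Design A: Design A wins 4–3.
  Design H vs Design E: Design E wins 4–3.
  Design H vs Design G: Design G wins 4–3.
  Design H vs Design D: Design H wins 5–2.
  Design A vs Design E: Design A wins 4–3.
  Design A vs Design G: Design A wins 5–2.
  Design A vs Design D: Design A wins 6–1.
  Design E vs Design G: Design E wins 6–1.
  Design E vs Design D: Design E wins 4–3.
  Design G vs Design D: Design D wins 4–3.
Copeland scores (wins − losses):
  Design H: 1 − 3 = -2
  Design A: 4 − 0 = 4
  Design E: 3 − 1 = 2
  Design G: 1 − 3 = -2
  Design D: 1 − 3 = -2
Design A has the best Copeland score.

Design A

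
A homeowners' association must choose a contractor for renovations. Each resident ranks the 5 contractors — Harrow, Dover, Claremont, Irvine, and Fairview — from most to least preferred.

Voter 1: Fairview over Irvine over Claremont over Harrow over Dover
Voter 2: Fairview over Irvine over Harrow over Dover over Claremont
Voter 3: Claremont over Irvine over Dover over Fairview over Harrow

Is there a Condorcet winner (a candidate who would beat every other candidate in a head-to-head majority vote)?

Yes

Head-to-head results (3 voters total):
Harrow vs Dover: Harrow wins 2–1.
Harrow vs Claremont: Claremont wins 2–1.
Harrow vs Irvine: Irvine wins 3–0.
Harrow vs Fairview: Fairview wins 3–0.
Dover vs Claremont: Claremont wins 2–1.
Dover vs Irvine: Irvine wins 3–0.
Dover vs Fairview: Fairview wins 2–1.
Claremont vs Irvine: Irvine wins 2–1.
Claremont vs Fairview: Fairview wins 2–1.
Irvine vs Fairview: Fairview wins 2–1.
Fairview beats each rival — Harrow (3–0), Dover (2–1), Claremont (2–1), Irvine (2–1) — so Fairview is the Condorcet winner.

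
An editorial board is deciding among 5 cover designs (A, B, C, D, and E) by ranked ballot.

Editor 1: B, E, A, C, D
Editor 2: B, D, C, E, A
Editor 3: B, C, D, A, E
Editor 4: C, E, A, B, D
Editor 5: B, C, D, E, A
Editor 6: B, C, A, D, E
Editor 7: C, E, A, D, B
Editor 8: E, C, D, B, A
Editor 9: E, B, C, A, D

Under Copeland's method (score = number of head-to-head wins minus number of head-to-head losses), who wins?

Pairwise results:
  A vs B: B wins 7–2.
  A vs C: C wins 8–1.
  A vs D: A wins 5–4.
  A vs E: E wins 7–2.
  B vs C: B wins 6–3.
  B vs D: B wins 7–2.
  B vs E: B wins 5–4.
  C vs D: C wins 8–1.
  C vs E: C wins 6–3.
  D vs E: E wins 5–4.
Copeland scores (wins − losses):
  A: 1 − 3 = -2
  B: 4 − 0 = 4
  C: 3 − 1 = 2
  D: 0 − 4 = -4
  E: 2 − 2 = 0
B has the best Copeland score.

B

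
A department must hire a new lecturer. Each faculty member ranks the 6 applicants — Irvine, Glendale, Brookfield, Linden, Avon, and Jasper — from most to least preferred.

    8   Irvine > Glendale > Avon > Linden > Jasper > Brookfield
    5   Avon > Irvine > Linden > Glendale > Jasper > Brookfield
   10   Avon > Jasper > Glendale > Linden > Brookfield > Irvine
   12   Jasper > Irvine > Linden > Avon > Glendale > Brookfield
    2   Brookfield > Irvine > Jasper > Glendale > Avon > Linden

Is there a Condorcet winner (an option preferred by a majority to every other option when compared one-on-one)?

No

Head-to-head results (37 voters total):
Irvine vs Glendale: Irvine wins 27–10.
Irvine vs Brookfield: Irvine wins 25–12.
Irvine vs Linden: Irvine wins 27–10.
Irvine vs Avon: Irvine wins 22–15.
Irvine vs Jasper: Jasper wins 22–15.
Glendale vs Brookfield: Glendale wins 35–2.
Glendale vs Linden: Glendale wins 20–17.
Glendale vs Avon: Avon wins 27–10.
Glendale vs Jasper: Jasper wins 24–13.
Brookfield vs Linden: Linden wins 35–2.
Brookfield vs Avon: Avon wins 35–2.
Brookfield vs Jasper: Jasper wins 35–2.
Linden vs Avon: Avon wins 25–12.
Linden vs Jasper: Jasper wins 24–13.
Avon vs Jasper: Avon wins 23–14.
No candidate beats all others: Irvine beats Avon beats Jasper beats Irvine, a majority cycle.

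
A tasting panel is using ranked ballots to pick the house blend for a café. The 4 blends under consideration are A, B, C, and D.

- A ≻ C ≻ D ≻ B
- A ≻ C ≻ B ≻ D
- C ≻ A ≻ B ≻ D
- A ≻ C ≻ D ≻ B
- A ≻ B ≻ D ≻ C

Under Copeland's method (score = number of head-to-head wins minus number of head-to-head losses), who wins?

Pairwise results:
  A vs B: A wins 5–0.
  A vs C: A wins 4–1.
  A vs D: A wins 5–0.
  B vs C: C wins 4–1.
  B vs D: B wins 3–2.
  C vs D: C wins 4–1.
Copeland scores (wins − losses):
  A: 3 − 0 = 3
  B: 1 − 2 = -1
  C: 2 − 1 = 1
  D: 0 − 3 = -3
A has the best Copeland score.

A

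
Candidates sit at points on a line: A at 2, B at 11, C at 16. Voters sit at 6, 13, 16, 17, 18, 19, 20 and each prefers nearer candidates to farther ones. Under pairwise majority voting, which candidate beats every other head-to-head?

C

With single-peaked preferences on a line, the Condorcet winner is the candidate closest to the median voter.
The median voter (position 17) is closest to C at 16.
Check: C vs B — voters closer to C: 5 of 7.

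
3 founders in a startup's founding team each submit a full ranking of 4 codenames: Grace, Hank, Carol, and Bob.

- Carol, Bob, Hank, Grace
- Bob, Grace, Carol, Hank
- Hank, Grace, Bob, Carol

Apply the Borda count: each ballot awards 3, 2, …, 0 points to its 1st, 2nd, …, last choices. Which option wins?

Bob

Borda scores:
  Grace: 0 + 2 + 2 = 4
  Hank: 1 + 0 + 3 = 4
  Carol: 3 + 1 + 0 = 4
  Bob: 2 + 3 + 1 = 6
Bob has the highest total.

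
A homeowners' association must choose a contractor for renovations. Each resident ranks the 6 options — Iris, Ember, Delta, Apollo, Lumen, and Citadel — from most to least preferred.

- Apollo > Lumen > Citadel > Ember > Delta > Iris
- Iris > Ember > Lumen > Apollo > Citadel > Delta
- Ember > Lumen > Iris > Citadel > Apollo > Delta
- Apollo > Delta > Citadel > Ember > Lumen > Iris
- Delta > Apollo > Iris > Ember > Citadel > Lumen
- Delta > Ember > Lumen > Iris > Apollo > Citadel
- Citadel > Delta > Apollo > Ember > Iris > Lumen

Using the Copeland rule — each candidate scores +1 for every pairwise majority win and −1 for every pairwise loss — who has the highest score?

Apollo

Pairwise results:
  Iris vs Ember: Ember wins 5–2.
  Iris vs Delta: Delta wins 5–2.
  Iris vs Apollo: Apollo wins 4–3.
  Iris vs Lumen: Lumen wins 4–3.
  Iris vs Citadel: Iris wins 4–3.
  Ember vs Delta: Delta wins 4–3.
  Ember vs Apollo: Apollo wins 4–3.
  Ember vs Lumen: Ember wins 6–1.
  Ember vs Citadel: Ember wins 4–3.
  Delta vs Apollo: Apollo wins 4–3.
  Delta vs Lumen: Delta wins 4–3.
  Delta vs Citadel: Citadel wins 4–3.
  Apollo vs Lumen: Apollo wins 4–3.
  Apollo vs Citadel: Apollo wins 5–2.
  Lumen vs Citadel: Lumen wins 4–3.
Copeland scores (wins − losses):
  Iris: 1 − 4 = -3
  Ember: 3 − 2 = 1
  Delta: 3 − 2 = 1
  Apollo: 5 − 0 = 5
  Lumen: 2 − 3 = -1
  Citadel: 1 − 4 = -3
Apollo has the best Copeland score.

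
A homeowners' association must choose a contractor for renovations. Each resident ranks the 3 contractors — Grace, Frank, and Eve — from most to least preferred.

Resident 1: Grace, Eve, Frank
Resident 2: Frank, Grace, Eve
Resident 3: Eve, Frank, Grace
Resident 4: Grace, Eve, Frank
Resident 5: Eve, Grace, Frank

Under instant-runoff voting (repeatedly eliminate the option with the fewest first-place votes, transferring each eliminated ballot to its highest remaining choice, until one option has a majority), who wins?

Grace

Round 1: Grace 2, Eve 2, Frank 1. Frank has the fewest and is eliminated.
Round 2: Grace 3, Eve 2. Grace has a majority.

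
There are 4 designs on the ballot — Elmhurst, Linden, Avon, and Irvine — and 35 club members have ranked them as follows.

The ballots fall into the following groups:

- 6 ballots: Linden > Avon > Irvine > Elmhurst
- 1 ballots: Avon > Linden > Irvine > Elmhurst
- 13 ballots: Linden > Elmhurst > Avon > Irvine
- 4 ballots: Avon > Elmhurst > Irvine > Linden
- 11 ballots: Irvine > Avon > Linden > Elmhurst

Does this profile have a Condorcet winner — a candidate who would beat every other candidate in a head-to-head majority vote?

Head-to-head results (35 voters total):
Elmhurst vs Linden: Linden wins 31–4.
Elmhurst vs Avon: Avon wins 22–13.
Elmhurst vs Irvine: Irvine wins 18–17.
Linden vs Avon: Linden wins 19–16.
Linden vs Irvine: Linden wins 20–15.
Avon vs Irvine: Avon wins 24–11.
Linden beats each rival — Elmhurst (31–4), Avon (19–16), Irvine (20–15) — so Linden is the Condorcet winner.

Yes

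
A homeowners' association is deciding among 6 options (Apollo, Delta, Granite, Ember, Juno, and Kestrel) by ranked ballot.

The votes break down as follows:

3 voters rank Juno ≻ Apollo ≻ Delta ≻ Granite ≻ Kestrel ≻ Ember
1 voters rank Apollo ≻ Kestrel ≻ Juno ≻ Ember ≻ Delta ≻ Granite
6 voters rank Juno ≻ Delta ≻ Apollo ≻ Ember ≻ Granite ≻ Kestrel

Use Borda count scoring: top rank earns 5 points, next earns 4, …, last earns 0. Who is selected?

Borda scores:
  Apollo: 3·4 + 5 + 6·3 = 35
  Delta: 3·3 + 1 + 6·4 = 34
  Granite: 3·2 + 0 + 6·1 = 12
  Ember: 3·0 + 2 + 6·2 = 14
  Juno: 3·5 + 3 + 6·5 = 48
  Kestrel: 3·1 + 4 + 6·0 = 7
Juno has the highest total.

Juno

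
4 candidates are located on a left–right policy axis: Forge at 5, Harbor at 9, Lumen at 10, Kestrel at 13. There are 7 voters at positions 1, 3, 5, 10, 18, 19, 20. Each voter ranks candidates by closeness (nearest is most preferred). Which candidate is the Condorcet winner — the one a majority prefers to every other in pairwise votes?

Lumen

With single-peaked preferences on a line, the Condorcet winner is the candidate closest to the median voter.
The median voter (position 10) is closest to Lumen at 10.
Check: Lumen vs Kestrel — voters closer to Lumen: 4 of 7.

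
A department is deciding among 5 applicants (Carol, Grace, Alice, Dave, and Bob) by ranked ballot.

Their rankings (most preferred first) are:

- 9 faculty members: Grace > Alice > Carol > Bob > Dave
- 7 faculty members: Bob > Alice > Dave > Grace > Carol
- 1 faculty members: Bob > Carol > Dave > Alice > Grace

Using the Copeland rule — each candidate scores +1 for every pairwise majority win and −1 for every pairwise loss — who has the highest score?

Pairwise results:
  Carol vs Grace: Grace wins 16–1.
  Carol vs Alice: Alice wins 16–1.
  Carol vs Dave: Carol wins 10–7.
  Carol vs Bob: Carol wins 9–8.
  Grace vs Alice: Grace wins 9–8.
  Grace vs Dave: Grace wins 9–8.
  Grace vs Bob: Grace wins 9–8.
  Alice vs Dave: Alice wins 16–1.
  Alice vs Bob: Alice wins 9–8.
  Dave vs Bob: Bob wins 17–0.
Copeland scores (wins − losses):
  Carol: 2 − 2 = 0
  Grace: 4 − 0 = 4
  Alice: 3 − 1 = 2
  Dave: 0 − 4 = -4
  Bob: 1 − 3 = -2
Grace has the best Copeland score.

Grace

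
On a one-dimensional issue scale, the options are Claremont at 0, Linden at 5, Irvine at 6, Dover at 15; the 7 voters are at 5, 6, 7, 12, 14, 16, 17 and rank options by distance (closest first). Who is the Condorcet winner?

Dover

With single-peaked preferences on a line, the Condorcet winner is the candidate closest to the median voter.
The median voter (position 12) is closest to Dover at 15.
Check: Dover vs Claremont — voters closer to Dover: 4 of 7.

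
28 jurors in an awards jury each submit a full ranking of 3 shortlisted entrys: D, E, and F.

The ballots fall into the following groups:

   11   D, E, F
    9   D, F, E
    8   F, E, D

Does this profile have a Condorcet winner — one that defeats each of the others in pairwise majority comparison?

Head-to-head results (28 voters total):
D vs E: D wins 20–8.
D vs F: D wins 20–8.
E vs F: F wins 17–11.
D beats each rival — E (20–8), F (20–8) — so D is the Condorcet winner.

Yes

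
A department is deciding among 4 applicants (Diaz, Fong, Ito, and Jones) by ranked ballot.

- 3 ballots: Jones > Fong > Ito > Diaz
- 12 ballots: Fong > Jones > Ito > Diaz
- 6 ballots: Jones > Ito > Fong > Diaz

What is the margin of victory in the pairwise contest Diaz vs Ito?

21

Ballots ranking Diaz above Ito: 0.
Ballots ranking Ito above Diaz: 3+12+6 = 21.
Ito wins 21–0, a margin of 21.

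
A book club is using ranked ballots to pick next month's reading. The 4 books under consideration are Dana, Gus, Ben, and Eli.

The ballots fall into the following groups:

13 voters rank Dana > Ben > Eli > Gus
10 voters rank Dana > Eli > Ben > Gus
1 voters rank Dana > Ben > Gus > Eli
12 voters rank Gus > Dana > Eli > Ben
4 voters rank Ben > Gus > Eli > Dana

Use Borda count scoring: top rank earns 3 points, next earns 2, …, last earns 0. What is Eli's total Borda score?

Borda scores:
  Dana: 13·3 + 10·3 + 3 + 12·2 + 4·0 = 96
  Gus: 13·0 + 10·0 + 1 + 12·3 + 4·2 = 45
  Ben: 13·2 + 10·1 + 2 + 12·0 + 4·3 = 50
  Eli: 13·1 + 10·2 + 0 + 12·1 + 4·1 = 49

49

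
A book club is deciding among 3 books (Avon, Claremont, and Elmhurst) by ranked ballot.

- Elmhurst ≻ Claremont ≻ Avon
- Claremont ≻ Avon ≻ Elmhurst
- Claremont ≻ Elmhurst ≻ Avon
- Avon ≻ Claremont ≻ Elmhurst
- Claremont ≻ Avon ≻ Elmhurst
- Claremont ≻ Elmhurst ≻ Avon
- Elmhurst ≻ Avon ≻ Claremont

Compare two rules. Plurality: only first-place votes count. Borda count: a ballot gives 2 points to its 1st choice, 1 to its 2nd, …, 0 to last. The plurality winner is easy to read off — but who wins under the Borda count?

Claremont

Plurality first-place counts: Avon 1, Claremont 4, Elmhurst 2 → Claremont.
Borda totals: Avon 5, Claremont 10, Elmhurst 6 → Claremont.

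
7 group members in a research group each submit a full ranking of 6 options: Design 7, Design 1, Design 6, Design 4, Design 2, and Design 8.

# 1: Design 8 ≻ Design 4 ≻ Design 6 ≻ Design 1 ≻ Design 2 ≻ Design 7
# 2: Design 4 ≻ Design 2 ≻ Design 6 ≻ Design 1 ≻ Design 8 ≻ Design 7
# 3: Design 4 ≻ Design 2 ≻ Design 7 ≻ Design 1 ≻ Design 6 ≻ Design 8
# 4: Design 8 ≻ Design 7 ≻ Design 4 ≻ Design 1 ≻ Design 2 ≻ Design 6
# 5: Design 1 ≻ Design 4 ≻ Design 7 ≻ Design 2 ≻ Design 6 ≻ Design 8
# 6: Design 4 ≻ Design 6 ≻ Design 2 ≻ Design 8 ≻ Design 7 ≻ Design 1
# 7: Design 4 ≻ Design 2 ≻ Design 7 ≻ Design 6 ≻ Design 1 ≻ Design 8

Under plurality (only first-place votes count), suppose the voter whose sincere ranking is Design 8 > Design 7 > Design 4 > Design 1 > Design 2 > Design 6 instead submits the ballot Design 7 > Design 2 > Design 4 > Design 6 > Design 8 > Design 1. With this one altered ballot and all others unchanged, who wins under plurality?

First-place totals with the altered ballot: Design 7 1, Design 1 1, Design 6 0, Design 4 4, Design 2 0, Design 8 1.
The winner is unchanged: still Design 4.

Design 4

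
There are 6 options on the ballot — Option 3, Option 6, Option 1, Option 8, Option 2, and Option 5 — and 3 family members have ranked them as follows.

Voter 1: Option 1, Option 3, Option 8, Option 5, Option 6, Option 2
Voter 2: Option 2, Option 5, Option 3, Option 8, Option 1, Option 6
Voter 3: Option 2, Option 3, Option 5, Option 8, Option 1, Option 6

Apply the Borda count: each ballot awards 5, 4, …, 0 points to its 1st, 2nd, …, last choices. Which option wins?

Borda scores:
  Option 3: 4 + 3 + 4 = 11
  Option 6: 1 + 0 + 0 = 1
  Option 1: 5 + 1 + 1 = 7
  Option 8: 3 + 2 + 2 = 7
  Option 2: 0 + 5 + 5 = 10
  Option 5: 2 + 4 + 3 = 9
Option 3 has the highest total.

Option 3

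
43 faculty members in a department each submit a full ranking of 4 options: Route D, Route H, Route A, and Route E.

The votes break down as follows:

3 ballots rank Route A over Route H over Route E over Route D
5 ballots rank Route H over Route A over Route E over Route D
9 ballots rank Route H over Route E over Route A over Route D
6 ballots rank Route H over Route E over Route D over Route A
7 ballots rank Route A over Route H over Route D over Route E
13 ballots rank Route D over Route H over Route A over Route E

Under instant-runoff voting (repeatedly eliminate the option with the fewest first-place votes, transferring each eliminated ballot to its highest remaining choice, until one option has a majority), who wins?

Round 1: Route H 20, Route D 13, Route A 10, Route E 0. Route E has the fewest and is eliminated.
Round 2: Route H 20, Route D 13, Route A 10. Route A has the fewest and is eliminated.
Round 3: Route H 30, Route D 13. Route H has a majority.

Route H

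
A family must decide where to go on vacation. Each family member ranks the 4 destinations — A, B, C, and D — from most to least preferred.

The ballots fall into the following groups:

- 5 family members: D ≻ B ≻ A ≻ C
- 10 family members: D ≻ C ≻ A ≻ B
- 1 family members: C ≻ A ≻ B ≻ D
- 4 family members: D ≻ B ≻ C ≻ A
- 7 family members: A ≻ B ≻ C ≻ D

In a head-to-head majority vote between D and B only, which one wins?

D

Ballots ranking D above B: 5+10+4 = 19.
Ballots ranking B above D: 1+7 = 8.
D wins the head-to-head, 19–8.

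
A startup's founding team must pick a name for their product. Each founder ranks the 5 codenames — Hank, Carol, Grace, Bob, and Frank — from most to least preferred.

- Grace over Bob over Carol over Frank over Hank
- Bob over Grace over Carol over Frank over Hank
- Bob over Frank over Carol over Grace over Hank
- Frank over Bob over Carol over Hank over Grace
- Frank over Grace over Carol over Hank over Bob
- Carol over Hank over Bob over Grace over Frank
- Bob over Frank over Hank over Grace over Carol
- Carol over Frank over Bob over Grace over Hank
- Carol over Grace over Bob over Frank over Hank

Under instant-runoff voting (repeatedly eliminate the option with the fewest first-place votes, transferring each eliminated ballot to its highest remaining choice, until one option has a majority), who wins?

Bob

Round 1: Carol 3, Bob 3, Frank 2, Grace 1, Hank 0. Hank has the fewest and is eliminated.
Round 2: Carol 3, Bob 3, Frank 2, Grace 1. Grace has the fewest and is eliminated.
Round 3: Bob 4, Carol 3, Frank 2. Frank has the fewest and is eliminated.
Round 4: Bob 5, Carol 4. Bob has a majority.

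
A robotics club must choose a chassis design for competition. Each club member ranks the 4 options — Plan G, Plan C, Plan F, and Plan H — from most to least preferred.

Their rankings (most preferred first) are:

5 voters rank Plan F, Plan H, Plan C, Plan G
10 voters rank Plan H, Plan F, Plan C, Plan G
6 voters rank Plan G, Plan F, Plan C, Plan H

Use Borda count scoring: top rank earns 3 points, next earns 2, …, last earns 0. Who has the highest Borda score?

Plan F

Borda scores:
  Plan G: 5·0 + 10·0 + 6·3 = 18
  Plan C: 5·1 + 10·1 + 6·1 = 21
  Plan F: 5·3 + 10·2 + 6·2 = 47
  Plan H: 5·2 + 10·3 + 6·0 = 40
Plan F has the highest total.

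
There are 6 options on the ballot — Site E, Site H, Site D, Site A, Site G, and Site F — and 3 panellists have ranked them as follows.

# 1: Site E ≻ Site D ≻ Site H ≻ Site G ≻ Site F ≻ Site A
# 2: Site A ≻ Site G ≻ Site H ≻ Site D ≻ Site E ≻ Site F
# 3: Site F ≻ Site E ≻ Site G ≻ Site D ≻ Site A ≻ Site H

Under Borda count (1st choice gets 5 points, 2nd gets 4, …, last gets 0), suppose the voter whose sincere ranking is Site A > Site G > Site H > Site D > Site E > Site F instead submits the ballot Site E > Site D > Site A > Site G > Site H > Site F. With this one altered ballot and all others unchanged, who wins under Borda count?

Site E

Borda totals with the altered ballot: Site E 14, Site H 4, Site D 10, Site A 4, Site G 7, Site F 6.
The winner is unchanged: still Site E.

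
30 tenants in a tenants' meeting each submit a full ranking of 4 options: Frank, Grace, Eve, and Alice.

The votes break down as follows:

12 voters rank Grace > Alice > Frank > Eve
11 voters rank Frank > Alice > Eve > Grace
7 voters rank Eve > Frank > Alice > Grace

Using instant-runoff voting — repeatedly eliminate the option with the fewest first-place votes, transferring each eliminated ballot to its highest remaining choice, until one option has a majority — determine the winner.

Frank

Round 1: Grace 12, Frank 11, Eve 7, Alice 0. Alice has the fewest and is eliminated.
Round 2: Grace 12, Frank 11, Eve 7. Eve has the fewest and is eliminated.
Round 3: Frank 18, Grace 12. Frank has a majority.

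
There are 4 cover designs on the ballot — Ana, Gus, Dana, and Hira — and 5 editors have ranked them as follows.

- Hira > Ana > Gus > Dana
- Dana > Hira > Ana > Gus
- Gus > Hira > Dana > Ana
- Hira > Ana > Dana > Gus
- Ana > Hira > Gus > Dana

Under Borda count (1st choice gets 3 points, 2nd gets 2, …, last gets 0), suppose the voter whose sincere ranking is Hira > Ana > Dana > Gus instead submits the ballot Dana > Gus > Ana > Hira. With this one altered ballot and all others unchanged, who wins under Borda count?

Borda totals with the altered ballot: Ana 7, Gus 7, Dana 7, Hira 9.
The winner is unchanged: still Hira.

Hira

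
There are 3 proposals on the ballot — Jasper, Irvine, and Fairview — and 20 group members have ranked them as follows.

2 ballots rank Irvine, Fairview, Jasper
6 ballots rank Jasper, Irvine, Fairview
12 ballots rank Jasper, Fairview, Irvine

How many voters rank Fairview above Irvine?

Ballots ranking Fairview above Irvine: 12.
Ballots ranking Irvine above Fairview: 2+6 = 8.
So 12 of 20 voters prefer Fairview to Irvine.

12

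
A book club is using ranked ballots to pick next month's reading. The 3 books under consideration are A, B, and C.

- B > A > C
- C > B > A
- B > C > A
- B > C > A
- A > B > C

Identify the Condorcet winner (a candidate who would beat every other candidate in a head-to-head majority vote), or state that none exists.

Head-to-head results (5 voters total):
A vs B: B wins 4–1.
A vs C: C wins 3–2.
B vs C: B wins 4–1.
B beats each rival — A (4–1), C (4–1) — so B is the Condorcet winner.

B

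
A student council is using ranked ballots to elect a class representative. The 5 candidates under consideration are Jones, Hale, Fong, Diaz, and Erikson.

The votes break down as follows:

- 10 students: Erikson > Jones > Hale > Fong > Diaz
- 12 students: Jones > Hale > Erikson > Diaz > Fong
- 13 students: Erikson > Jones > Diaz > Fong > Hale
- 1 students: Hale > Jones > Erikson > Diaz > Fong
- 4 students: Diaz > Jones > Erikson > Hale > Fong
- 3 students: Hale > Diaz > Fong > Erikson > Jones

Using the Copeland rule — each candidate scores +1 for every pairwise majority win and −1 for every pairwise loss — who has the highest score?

Pairwise results:
  Jones vs Hale: Jones wins 39–4.
  Jones vs Fong: Jones wins 40–3.
  Jones vs Diaz: Jones wins 36–7.
  Jones vs Erikson: Erikson wins 26–17.
  Hale vs Fong: Hale wins 30–13.
  Hale vs Diaz: Hale wins 26–17.
  Hale vs Erikson: Erikson wins 27–16.
  Fong vs Diaz: Diaz wins 33–10.
  Fong vs Erikson: Erikson wins 40–3.
  Diaz vs Erikson: Erikson wins 36–7.
Copeland scores (wins − losses):
  Jones: 3 − 1 = 2
  Hale: 2 − 2 = 0
  Fong: 0 − 4 = -4
  Diaz: 1 − 3 = -2
  Erikson: 4 − 0 = 4
Erikson has the best Copeland score.

Erikson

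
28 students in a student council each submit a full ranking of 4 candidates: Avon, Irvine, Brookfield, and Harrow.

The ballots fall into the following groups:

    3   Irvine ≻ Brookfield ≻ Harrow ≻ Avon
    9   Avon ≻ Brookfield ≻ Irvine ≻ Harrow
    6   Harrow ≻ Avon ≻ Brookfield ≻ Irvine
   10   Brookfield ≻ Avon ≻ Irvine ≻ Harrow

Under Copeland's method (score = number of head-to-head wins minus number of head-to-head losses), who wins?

Pairwise results:
  Avon vs Irvine: Avon wins 25–3.
  Avon vs Brookfield: Avon wins 15–13.
  Avon vs Harrow: Avon wins 19–9.
  Irvine vs Brookfield: Brookfield wins 25–3.
  Irvine vs Harrow: Irvine wins 22–6.
  Brookfield vs Harrow: Brookfield wins 22–6.
Copeland scores (wins − losses):
  Avon: 3 − 0 = 3
  Irvine: 1 − 2 = -1
  Brookfield: 2 − 1 = 1
  Harrow: 0 − 3 = -3
Avon has the best Copeland score.

Avon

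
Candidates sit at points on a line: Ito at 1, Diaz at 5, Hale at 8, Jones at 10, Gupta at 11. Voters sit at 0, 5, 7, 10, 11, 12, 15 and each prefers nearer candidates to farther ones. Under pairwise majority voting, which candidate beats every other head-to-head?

With single-peaked preferences on a line, the Condorcet winner is the candidate closest to the median voter.
The median voter (position 10) is closest to Jones at 10.
Check: Jones vs Gupta — voters closer to Jones: 4 of 7.

Jones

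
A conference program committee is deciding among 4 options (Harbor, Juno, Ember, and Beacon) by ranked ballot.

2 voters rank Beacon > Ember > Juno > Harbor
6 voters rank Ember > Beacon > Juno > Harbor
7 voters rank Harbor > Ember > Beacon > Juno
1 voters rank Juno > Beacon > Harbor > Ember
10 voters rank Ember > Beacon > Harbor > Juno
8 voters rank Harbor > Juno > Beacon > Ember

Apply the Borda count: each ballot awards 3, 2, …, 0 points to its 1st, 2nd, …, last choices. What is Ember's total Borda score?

Borda scores:
  Harbor: 2·0 + 6·0 + 7·3 + 1 + 10·1 + 8·3 = 56
  Juno: 2·1 + 6·1 + 7·0 + 3 + 10·0 + 8·2 = 27
  Ember: 2·2 + 6·3 + 7·2 + 0 + 10·3 + 8·0 = 66
  Beacon: 2·3 + 6·2 + 7·1 + 2 + 10·2 + 8·1 = 55

66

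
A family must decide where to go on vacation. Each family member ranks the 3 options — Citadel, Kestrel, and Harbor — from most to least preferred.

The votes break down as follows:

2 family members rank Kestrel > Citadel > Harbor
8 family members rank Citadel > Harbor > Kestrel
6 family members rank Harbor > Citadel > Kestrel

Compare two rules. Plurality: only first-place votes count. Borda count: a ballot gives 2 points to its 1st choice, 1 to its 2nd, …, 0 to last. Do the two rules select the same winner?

Plurality first-place counts: Citadel 8, Kestrel 2, Harbor 6 → Citadel.
Borda totals: Citadel 24, Kestrel 4, Harbor 20 → Citadel.
The two rules agree on Citadel.

Yes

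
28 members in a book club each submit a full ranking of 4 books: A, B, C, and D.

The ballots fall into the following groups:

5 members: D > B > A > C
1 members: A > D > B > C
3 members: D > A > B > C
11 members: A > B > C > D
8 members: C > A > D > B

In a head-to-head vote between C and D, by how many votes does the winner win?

10

Ballots ranking C above D: 11+8 = 19.
Ballots ranking D above C: 5+1+3 = 9.
C wins 19–9, a margin of 10.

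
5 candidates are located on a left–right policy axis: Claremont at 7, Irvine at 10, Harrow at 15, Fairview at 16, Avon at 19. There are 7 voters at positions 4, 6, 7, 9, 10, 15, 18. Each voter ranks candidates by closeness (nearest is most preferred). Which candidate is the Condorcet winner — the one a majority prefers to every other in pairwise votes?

With single-peaked preferences on a line, the Condorcet winner is the candidate closest to the median voter.
The median voter (position 9) is closest to Irvine at 10.
Check: Irvine vs Avon — voters closer to Irvine: 5 of 7.

Irvine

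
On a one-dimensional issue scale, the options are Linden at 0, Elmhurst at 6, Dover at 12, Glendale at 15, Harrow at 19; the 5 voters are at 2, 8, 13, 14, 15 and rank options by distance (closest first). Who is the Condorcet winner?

Dover

With single-peaked preferences on a line, the Condorcet winner is the candidate closest to the median voter.
The median voter (position 13) is closest to Dover at 12.
Check: Dover vs Elmhurst — voters closer to Dover: 3 of 5.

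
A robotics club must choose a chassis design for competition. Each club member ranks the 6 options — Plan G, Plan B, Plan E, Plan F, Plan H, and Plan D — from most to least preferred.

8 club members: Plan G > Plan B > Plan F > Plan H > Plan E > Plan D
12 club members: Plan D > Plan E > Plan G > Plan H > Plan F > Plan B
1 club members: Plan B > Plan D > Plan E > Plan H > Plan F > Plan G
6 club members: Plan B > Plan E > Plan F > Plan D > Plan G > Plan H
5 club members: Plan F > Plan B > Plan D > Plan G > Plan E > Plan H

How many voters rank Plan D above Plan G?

24

Ballots ranking Plan D above Plan G: 12+1+6+5 = 24.
Ballots ranking Plan G above Plan D: 8.
So 24 of 32 voters prefer Plan D to Plan G.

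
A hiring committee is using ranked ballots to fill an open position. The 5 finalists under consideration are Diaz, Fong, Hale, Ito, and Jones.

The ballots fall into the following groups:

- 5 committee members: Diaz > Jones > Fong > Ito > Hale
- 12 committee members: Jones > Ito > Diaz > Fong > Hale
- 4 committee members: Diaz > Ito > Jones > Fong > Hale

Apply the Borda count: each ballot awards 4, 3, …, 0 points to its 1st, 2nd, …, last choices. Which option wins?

Jones

Borda scores:
  Diaz: 5·4 + 12·2 + 4·4 = 60
  Fong: 5·2 + 12·1 + 4·1 = 26
  Hale: 5·0 + 12·0 + 4·0 = 0
  Ito: 5·1 + 12·3 + 4·3 = 53
  Jones: 5·3 + 12·4 + 4·2 = 71
Jones has the highest total.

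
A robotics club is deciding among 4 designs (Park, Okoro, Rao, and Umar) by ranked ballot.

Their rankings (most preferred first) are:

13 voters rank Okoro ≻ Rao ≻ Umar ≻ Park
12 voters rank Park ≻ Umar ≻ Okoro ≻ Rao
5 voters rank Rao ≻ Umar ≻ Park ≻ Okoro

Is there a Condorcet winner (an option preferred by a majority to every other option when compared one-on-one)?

No

Head-to-head results (30 voters total):
Park vs Okoro: Park wins 17–13.
Park vs Rao: Rao wins 18–12.
Park vs Umar: Umar wins 18–12.
Okoro vs Rao: Okoro wins 25–5.
Okoro vs Umar: Umar wins 17–13.
Rao vs Umar: Rao wins 18–12.
No candidate beats all others: Park beats Okoro beats Rao beats Park, a majority cycle.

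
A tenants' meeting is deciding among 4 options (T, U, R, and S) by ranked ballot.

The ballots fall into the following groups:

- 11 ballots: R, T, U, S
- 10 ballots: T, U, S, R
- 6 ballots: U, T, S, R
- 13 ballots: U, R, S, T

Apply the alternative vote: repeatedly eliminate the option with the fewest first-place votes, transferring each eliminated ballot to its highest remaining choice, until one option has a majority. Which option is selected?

U

Round 1: U 19, R 11, T 10, S 0. S has the fewest and is eliminated.
Round 2: U 19, R 11, T 10. T has the fewest and is eliminated.
Round 3: U 29, R 11. U has a majority.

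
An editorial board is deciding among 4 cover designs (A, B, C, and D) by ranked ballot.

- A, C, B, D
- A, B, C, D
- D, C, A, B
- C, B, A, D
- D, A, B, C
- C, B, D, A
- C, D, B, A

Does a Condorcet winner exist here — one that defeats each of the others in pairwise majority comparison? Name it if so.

C

Head-to-head results (7 voters total):
A vs B: A wins 4–3.
A vs C: C wins 4–3.
A vs D: D wins 4–3.
B vs C: C wins 5–2.
B vs D: B wins 4–3.
C vs D: C wins 5–2.
C beats each rival — A (4–3), B (5–2), D (5–2) — so C is the Condorcet winner.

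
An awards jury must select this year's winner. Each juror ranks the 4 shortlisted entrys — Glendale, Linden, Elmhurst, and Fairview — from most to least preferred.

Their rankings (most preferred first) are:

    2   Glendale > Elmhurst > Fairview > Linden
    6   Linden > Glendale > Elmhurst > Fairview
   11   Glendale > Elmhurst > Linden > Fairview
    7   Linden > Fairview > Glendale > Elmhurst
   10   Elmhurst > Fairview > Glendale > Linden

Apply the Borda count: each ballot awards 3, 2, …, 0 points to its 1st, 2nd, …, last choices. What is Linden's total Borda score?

Borda scores:
  Glendale: 2·3 + 6·2 + 11·3 + 7·1 + 10·1 = 68
  Linden: 2·0 + 6·3 + 11·1 + 7·3 + 10·0 = 50
  Elmhurst: 2·2 + 6·1 + 11·2 + 7·0 + 10·3 = 62
  Fairview: 2·1 + 6·0 + 11·0 + 7·2 + 10·2 = 36

50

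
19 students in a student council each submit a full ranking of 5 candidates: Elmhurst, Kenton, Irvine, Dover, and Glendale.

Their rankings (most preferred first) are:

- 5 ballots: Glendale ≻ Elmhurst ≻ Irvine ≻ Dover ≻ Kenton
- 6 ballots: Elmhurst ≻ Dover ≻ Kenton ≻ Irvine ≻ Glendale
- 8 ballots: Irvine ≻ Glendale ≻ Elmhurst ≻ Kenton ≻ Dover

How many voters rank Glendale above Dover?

Ballots ranking Glendale above Dover: 5+8 = 13.
Ballots ranking Dover above Glendale: 6.
So 13 of 19 voters prefer Glendale to Dover.

13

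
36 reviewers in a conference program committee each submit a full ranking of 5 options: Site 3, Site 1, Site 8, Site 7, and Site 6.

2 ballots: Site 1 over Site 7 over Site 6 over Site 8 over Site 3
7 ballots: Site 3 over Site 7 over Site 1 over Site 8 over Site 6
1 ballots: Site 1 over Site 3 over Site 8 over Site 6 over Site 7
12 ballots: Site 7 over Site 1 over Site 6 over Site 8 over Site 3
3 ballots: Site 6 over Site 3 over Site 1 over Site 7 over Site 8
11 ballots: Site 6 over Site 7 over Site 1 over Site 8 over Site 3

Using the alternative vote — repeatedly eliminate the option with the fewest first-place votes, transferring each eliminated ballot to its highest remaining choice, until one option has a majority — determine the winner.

Round 1: Site 6 14, Site 7 12, Site 3 7, Site 1 3, Site 8 0. Site 8 has the fewest and is eliminated.
Round 2: Site 6 14, Site 7 12, Site 3 7, Site 1 3. Site 1 has the fewest and is eliminated.
Round 3: Site 7 14, Site 6 14, Site 3 8. Site 3 has the fewest and is eliminated.
Round 4: Site 7 21, Site 6 15. Site 7 has a majority.

Site 7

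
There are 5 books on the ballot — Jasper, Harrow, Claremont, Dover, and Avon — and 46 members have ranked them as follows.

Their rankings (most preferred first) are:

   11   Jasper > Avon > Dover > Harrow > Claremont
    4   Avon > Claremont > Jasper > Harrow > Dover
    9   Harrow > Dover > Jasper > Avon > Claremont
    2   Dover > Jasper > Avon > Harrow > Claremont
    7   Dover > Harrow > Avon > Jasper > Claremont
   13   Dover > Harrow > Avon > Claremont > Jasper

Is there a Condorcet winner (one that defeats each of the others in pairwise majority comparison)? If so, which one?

Head-to-head results (46 voters total):
Jasper vs Harrow: Harrow wins 29–17.
Jasper vs Claremont: Jasper wins 29–17.
Jasper vs Dover: Dover wins 31–15.
Jasper vs Avon: Avon wins 24–22.
Harrow vs Claremont: Harrow wins 42–4.
Harrow vs Dover: Dover wins 33–13.
Harrow vs Avon: Harrow wins 29–17.
Claremont vs Dover: Dover wins 42–4.
Claremont vs Avon: Avon wins 46–0.
Dover vs Avon: Dover wins 31–15.
Dover beats each rival — Jasper (31–15), Harrow (33–13), Claremont (42–4), Avon (31–15) — so Dover is the Condorcet winner.

Dover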